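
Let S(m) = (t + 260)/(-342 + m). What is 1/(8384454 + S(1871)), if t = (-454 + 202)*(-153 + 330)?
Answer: 1529/12819785822 ≈ 1.1927e-7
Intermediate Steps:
t = -44604 (t = -252*177 = -44604)
S(m) = -44344/(-342 + m) (S(m) = (-44604 + 260)/(-342 + m) = -44344/(-342 + m))
1/(8384454 + S(1871)) = 1/(8384454 - 44344/(-342 + 1871)) = 1/(8384454 - 44344/1529) = 1/(12819785822/1529) = 1529/12819785822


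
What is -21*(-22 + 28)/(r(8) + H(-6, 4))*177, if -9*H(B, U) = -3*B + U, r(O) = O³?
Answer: -100359/2293 ≈ -43.768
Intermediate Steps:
H(B, U) = -U/9 + B/3 (H(B, U) = -(-3*B + U)/9 = -(U - 3*B)/9 = -U/9 + B/3)
-21*(-22 + 28)/(r(8) + H(-6, 4))*177 = -21*(-22 + 28)/(8³ + (-⅑*4 + (⅓)*(-6)))*177 = -126/(512 + (-4/9 - 2))*177 = -126/(512 - 22/9)*177 = -126/4586/9*177 = -126*9/4586*177 = -21*27/2293*177 = -567/2293*177 = -100359/2293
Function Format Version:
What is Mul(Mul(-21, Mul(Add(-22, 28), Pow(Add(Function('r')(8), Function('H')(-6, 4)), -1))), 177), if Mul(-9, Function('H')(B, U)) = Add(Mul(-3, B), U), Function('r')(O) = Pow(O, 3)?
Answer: Rational(-100359, 2293) ≈ -43.768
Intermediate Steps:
Function('H')(B, U) = Add(Mul(Rational(-1, 9), U), Mul(Rational(1, 3), B)) (Function('H')(B, U) = Mul(Rational(-1, 9), Add(Mul(-3, B), U)) = Mul(Rational(-1, 9), Add(U, Mul(-3, B))) = Add(Mul(Rational(-1, 9), U), Mul(Rational(1, 3), B)))
Mul(Mul(-21, Mul(Add(-22, 28), Pow(Add(Function('r')(8), Function('H')(-6, 4)), -1))), 177) = Mul(Mul(-21, Mul(Add(-22, 28), Pow(Add(Pow(8, 3), Add(Mul(Rational(-1, 9), 4), Mul(Rational(1, 3), -6))), -1))), 177) = Mul(Mul(-21, Mul(6, Pow(Add(512, Add(Rational(-4, 9), -2)), -1))), 177) = Mul(Mul(-21, Mul(6, Pow(Add(512, Rational(-22, 9)), -1))), 177) = Mul(Mul(-21, Mul(6, Pow(Rational(4586, 9), -1))), 177) = Mul(Mul(-21, Mul(6, Rational(9, 4586))), 177) = Mul(Mul(-21, Rational(27, 2293)), 177) = Mul(Rational(-567, 2293), 177) = Rational(-100359, 2293)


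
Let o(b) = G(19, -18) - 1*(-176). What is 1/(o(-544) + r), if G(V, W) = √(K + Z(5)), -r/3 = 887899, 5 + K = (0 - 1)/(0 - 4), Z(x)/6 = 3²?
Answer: -10654084/28377376469567 - 2*√197/28377376469567 ≈ -3.7544e-7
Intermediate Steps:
Z(x) = 54 (Z(x) = 6*3² = 6*9 = 54)
K = -19/4 (K = -5 + (0 - 1)/(0 - 4) = -5 - 1/(-4) = -5 - 1*(-¼) = -5 + ¼ = -19/4 ≈ -4.7500)
r = -2663697 (r = -3*887899 = -2663697)
G(V, W) = √197/2 (G(V, W) = √(-19/4 + 54) = √(197/4) = √197/2)
o(b) = 176 + √197/2 (o(b) = √197/2 - 1*(-176) = √197/2 + 176 = 176 + √197/2)
1/(o(-544) + r) = 1/((176 + √197/2) - 2663697) = 1/(-2663521 + √197/2)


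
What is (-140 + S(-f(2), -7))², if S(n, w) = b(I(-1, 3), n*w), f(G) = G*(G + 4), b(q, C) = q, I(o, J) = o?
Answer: 19881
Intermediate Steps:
f(G) = G*(4 + G)
S(n, w) = -1
(-140 + S(-f(2), -7))² = (-140 - 1)² = (-141)² = 19881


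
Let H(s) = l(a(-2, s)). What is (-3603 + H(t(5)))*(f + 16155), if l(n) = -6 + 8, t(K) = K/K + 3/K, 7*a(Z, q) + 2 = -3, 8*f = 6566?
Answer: -244518703/4 ≈ -6.1130e+7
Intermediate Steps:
f = 3283/4 (f = (⅛)*6566 = 3283/4 ≈ 820.75)
a(Z, q) = -5/7 (a(Z, q) = -2/7 + (⅐)*(-3) = -2/7 - 3/7 = -5/7)
t(K) = 1 + 3/K
l(n) = 2
H(s) = 2
(-3603 + H(t(5)))*(f + 16155) = (-3603 + 2)*(3283/4 + 16155) = -3601*67903/4 = -244518703/4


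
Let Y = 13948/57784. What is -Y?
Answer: -3487/14446 ≈ -0.24138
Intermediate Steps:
Y = 3487/14446 (Y = 13948*(1/57784) = 3487/14446 ≈ 0.24138)
-Y = -1*3487/14446 = -3487/14446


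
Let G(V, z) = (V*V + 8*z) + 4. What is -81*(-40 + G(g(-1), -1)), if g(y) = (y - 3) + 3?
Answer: 3483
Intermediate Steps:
g(y) = y (g(y) = (-3 + y) + 3 = y)
G(V, z) = 4 + V**2 + 8*z (G(V, z) = (V**2 + 8*z) + 4 = 4 + V**2 + 8*z)
-81*(-40 + G(g(-1), -1)) = -81*(-40 + (4 + (-1)**2 + 8*(-1))) = -81*(-40 + (4 + 1 - 8)) = -81*(-40 - 3) = -81*(-43) = 3483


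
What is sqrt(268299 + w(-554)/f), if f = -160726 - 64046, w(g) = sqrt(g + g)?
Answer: sqrt(3388780836213804 - 112386*I*sqrt(277))/112386 ≈ 517.98 - 1.4295e-7*I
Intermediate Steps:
w(g) = sqrt(2)*sqrt(g) (w(g) = sqrt(2*g) = sqrt(2)*sqrt(g))
f = -224772
sqrt(268299 + w(-554)/f) = sqrt(268299 + (sqrt(2)*sqrt(-554))/(-224772)) = sqrt(268299 + (sqrt(2)*(I*sqrt(554)))*(-1/224772)) = sqrt(268299 + (2*I*sqrt(277))*(-1/224772)) = sqrt(268299 - I*sqrt(277)/112386)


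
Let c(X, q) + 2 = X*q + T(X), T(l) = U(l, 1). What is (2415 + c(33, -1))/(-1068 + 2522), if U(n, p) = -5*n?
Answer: 2215/1454 ≈ 1.5234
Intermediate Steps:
T(l) = -5*l
c(X, q) = -2 - 5*X + X*q (c(X, q) = -2 + (X*q - 5*X) = -2 + (-5*X + X*q) = -2 - 5*X + X*q)
(2415 + c(33, -1))/(-1068 + 2522) = (2415 + (-2 - 5*33 + 33*(-1)))/(-1068 + 2522) = (2415 + (-2 - 165 - 33))/1454 = (2415 - 200)*(1/1454) = 2215*(1/1454) = 2215/1454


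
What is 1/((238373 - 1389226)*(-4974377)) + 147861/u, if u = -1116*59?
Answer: -94052356298834933/41882466290238596 ≈ -2.2456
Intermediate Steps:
u = -65844
1/((238373 - 1389226)*(-4974377)) + 147861/u = 1/((238373 - 1389226)*(-4974377)) + 147861/(-65844) = -1/4974377/(-1150853) + 147861*(-1/65844) = -1/1150853*(-1/4974377) - 16429/7316 = 1/5724776693581 - 16429/7316 = -94052356298834933/41882466290238596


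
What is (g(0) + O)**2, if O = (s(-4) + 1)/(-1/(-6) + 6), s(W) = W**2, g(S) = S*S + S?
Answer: 10404/1369 ≈ 7.5997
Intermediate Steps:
g(S) = S + S**2 (g(S) = S**2 + S = S + S**2)
O = 102/37 (O = ((-4)**2 + 1)/(-1/(-6) + 6) = (16 + 1)/(-1*(-1/6) + 6) = 17/(1/6 + 6) = 17/(37/6) = 17*(6/37) = 102/37 ≈ 2.7568)
(g(0) + O)**2 = (0*(1 + 0) + 102/37)**2 = (0*1 + 102/37)**2 = (0 + 102/37)**2 = (102/37)**2 = 10404/1369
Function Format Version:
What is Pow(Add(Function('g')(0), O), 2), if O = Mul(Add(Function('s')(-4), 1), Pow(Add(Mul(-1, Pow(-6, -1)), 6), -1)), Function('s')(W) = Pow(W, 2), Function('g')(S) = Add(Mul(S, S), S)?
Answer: Rational(10404, 1369) ≈ 7.5997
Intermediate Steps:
Function('g')(S) = Add(S, Pow(S, 2)) (Function('g')(S) = Add(Pow(S, 2), S) = Add(S, Pow(S, 2)))
O = Rational(102, 37) (O = Mul(Add(Pow(-4, 2), 1), Pow(Add(Mul(-1, Pow(-6, -1)), 6), -1)) = Mul(Add(16, 1), Pow(Add(Mul(-1, Rational(-1, 6)), 6), -1)) = Mul(17, Pow(Add(Rational(1, 6), 6), -1)) = Mul(17, Pow(Rational(37, 6), -1)) = Mul(17, Rational(6, 37)) = Rational(102, 37) ≈ 2.7568)
Pow(Add(Function('g')(0), O), 2) = Pow(Add(Mul(0, Add(1, 0)), Rational(102, 37)), 2) = Pow(Add(Mul(0, 1), Rational(102, 37)), 2) = Pow(Add(0, Rational(102, 37)), 2) = Pow(Rational(102, 37), 2) = Rational(10404, 1369)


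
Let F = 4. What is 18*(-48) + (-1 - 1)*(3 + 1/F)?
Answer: -1741/2 ≈ -870.50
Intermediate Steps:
18*(-48) + (-1 - 1)*(3 + 1/F) = 18*(-48) + (-1 - 1)*(3 + 1/4) = -864 - 2*(3 + 1/4) = -864 - 2*13/4 = -864 - 13/2 = -1741/2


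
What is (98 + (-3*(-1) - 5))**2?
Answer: 9216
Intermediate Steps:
(98 + (-3*(-1) - 5))**2 = (98 + (3 - 5))**2 = (98 - 2)**2 = 96**2 = 9216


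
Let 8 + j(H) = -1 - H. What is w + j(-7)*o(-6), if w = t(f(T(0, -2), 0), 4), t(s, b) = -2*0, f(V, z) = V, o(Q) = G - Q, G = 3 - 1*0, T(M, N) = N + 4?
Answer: -18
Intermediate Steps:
T(M, N) = 4 + N
G = 3 (G = 3 + 0 = 3)
o(Q) = 3 - Q
j(H) = -9 - H (j(H) = -8 + (-1 - H) = -9 - H)
t(s, b) = 0
w = 0
w + j(-7)*o(-6) = 0 + (-9 - 1*(-7))*(3 - 1*(-6)) = 0 + (-9 + 7)*(3 + 6) = 0 - 2*9 = 0 - 18 = -18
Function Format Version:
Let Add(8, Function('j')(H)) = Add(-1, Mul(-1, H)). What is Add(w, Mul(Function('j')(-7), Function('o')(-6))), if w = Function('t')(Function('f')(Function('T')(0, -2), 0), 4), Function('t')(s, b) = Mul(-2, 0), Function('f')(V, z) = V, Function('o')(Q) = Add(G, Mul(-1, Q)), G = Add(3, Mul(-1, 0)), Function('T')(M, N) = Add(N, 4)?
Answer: -18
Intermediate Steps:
Function('T')(M, N) = Add(4, N)
G = 3 (G = Add(3, 0) = 3)
Function('o')(Q) = Add(3, Mul(-1, Q))
Function('j')(H) = Add(-9, Mul(-1, H)) (Function('j')(H) = Add(-8, Add(-1, Mul(-1, H))) = Add(-9, Mul(-1, H)))
Function('t')(s, b) = 0
w = 0
Add(w, Mul(Function('j')(-7), Function('o')(-6))) = Add(0, Mul(Add(-9, Mul(-1, -7)), Add(3, Mul(-1, -6)))) = Add(0, Mul(Add(-9, 7), Add(3, 6))) = Add(0, Mul(-2, 9)) = Add(0, -18) = -18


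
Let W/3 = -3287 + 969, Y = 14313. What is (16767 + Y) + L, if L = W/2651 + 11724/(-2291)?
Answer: 188715534342/6073441 ≈ 31072.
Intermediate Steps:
W = -6954 (W = 3*(-3287 + 969) = 3*(-2318) = -6954)
L = -47011938/6073441 (L = -6954/2651 + 11724/(-2291) = -6954*1/2651 + 11724*(-1/2291) = -6954/2651 - 11724/2291 = -47011938/6073441 ≈ -7.7406)
(16767 + Y) + L = (16767 + 14313) - 47011938/6073441 = 31080 - 47011938/6073441 = 188715534342/6073441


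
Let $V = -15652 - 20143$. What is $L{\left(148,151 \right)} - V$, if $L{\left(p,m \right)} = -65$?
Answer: $35730$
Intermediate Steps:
$V = -35795$
$L{\left(148,151 \right)} - V = -65 - -35795 = -65 + 35795 = 35730$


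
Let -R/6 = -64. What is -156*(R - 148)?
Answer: -36816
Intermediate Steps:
R = 384 (R = -6*(-64) = 384)
-156*(R - 148) = -156*(384 - 148) = -156*236 = -36816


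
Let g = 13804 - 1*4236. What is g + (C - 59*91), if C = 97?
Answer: 4296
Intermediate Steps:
g = 9568 (g = 13804 - 4236 = 9568)
g + (C - 59*91) = 9568 + (97 - 59*91) = 9568 + (97 - 5369) = 9568 - 5272 = 4296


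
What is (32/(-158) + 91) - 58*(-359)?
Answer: 1652111/79 ≈ 20913.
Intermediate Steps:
(32/(-158) + 91) - 58*(-359) = (32*(-1/158) + 91) + 20822 = (-16/79 + 91) + 20822 = 7173/79 + 20822 = 1652111/79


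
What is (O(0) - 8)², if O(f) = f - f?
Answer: 64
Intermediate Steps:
O(f) = 0
(O(0) - 8)² = (0 - 8)² = (-8)² = 64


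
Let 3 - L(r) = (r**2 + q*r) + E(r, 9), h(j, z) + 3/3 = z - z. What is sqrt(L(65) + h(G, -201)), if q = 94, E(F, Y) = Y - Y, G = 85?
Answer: I*sqrt(10333) ≈ 101.65*I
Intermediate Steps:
E(F, Y) = 0
h(j, z) = -1 (h(j, z) = -1 + (z - z) = -1 + 0 = -1)
L(r) = 3 - r**2 - 94*r (L(r) = 3 - ((r**2 + 94*r) + 0) = 3 - (r**2 + 94*r) = 3 + (-r**2 - 94*r) = 3 - r**2 - 94*r)
sqrt(L(65) + h(G, -201)) = sqrt((3 - 1*65**2 - 94*65) - 1) = sqrt((3 - 1*4225 - 6110) - 1) = sqrt((3 - 4225 - 6110) - 1) = sqrt(-10332 - 1) = sqrt(-10333) = I*sqrt(10333)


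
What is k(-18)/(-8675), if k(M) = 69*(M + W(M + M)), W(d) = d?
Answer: 3726/8675 ≈ 0.42951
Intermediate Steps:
k(M) = 207*M (k(M) = 69*(M + (M + M)) = 69*(M + 2*M) = 69*(3*M) = 207*M)
k(-18)/(-8675) = (207*(-18))/(-8675) = -3726*(-1/8675) = 3726/8675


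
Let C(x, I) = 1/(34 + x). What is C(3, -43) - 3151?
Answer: -116586/37 ≈ -3151.0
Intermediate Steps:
C(3, -43) - 3151 = 1/(34 + 3) - 3151 = 1/37 - 3151 = -116586/37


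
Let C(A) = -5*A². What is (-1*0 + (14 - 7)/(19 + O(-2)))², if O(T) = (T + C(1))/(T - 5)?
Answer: 49/400 ≈ 0.12250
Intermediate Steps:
O(T) = 1 (O(T) = (T - 5*1²)/(T - 5) = (T - 5*1)/(-5 + T) = (T - 5)/(-5 + T) = (-5 + T)/(-5 + T) = 1)
(-1*0 + (14 - 7)/(19 + O(-2)))² = (-1*0 + (14 - 7)/(19 + 1))² = (0 + 7/20)² = (7/20)² = 49/400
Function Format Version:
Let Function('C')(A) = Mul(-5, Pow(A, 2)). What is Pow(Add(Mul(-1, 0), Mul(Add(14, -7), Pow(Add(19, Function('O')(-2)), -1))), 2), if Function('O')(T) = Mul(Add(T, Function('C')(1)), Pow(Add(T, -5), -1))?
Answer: Rational(49, 400) ≈ 0.12250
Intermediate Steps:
Function('O')(T) = 1 (Function('O')(T) = Mul(Add(T, Mul(-5, Pow(1, 2))), Pow(Add(T, -5), -1)) = Mul(Add(T, Mul(-5, 1)), Pow(Add(-5, T), -1)) = Mul(Add(T, -5), Pow(Add(-5, T), -1)) = Mul(Add(-5, T), Pow(Add(-5, T), -1)) = 1)
Pow(Add(Mul(-1, 0), Mul(Add(14, -7), Pow(Add(19, Function('O')(-2)), -1))), 2) = Pow(Add(Mul(-1, 0), Mul(Add(14, -7), Pow(Add(19, 1), -1))), 2) = Pow(Add(0, Mul(7, Pow(20, -1))), 2) = Pow(Add(0, Mul(7, Rational(1, 20))), 2) = Pow(Add(0, Rational(7, 20)), 2) = Pow(Rational(7, 20), 2) = Rational(49, 400)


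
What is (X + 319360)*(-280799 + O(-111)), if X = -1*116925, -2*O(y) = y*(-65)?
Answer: -115147659655/2 ≈ -5.7574e+10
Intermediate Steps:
O(y) = 65*y/2 (O(y) = -y*(-65)/2 = -(-65)*y/2 = 65*y/2)
X = -116925
(X + 319360)*(-280799 + O(-111)) = (-116925 + 319360)*(-280799 + (65/2)*(-111)) = 202435*(-280799 - 7215/2) = 202435*(-568813/2) = -115147659655/2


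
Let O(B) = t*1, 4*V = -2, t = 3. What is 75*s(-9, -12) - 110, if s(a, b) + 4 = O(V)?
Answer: -185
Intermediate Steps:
V = -½ (V = (¼)*(-2) = -½ ≈ -0.50000)
O(B) = 3 (O(B) = 3*1 = 3)
s(a, b) = -1 (s(a, b) = -4 + 3 = -1)
75*s(-9, -12) - 110 = 75*(-1) - 110 = -75 - 110 = -185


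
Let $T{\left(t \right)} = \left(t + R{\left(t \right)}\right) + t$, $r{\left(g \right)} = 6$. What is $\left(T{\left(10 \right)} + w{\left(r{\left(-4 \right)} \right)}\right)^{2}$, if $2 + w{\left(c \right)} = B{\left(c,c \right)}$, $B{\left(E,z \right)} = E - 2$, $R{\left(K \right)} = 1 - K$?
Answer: $169$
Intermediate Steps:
$B{\left(E,z \right)} = -2 + E$
$w{\left(c \right)} = -4 + c$ ($w{\left(c \right)} = -2 + \left(-2 + c\right) = -4 + c$)
$T{\left(t \right)} = 1 + t$ ($T{\left(t \right)} = \left(t - \left(-1 + t\right)\right) + t = 1 + t$)
$\left(T{\left(10 \right)} + w{\left(r{\left(-4 \right)} \right)}\right)^{2} = \left(\left(1 + 10\right) + \left(-4 + 6\right)\right)^{2} = \left(11 + 2\right)^{2} = 13^{2} = 169$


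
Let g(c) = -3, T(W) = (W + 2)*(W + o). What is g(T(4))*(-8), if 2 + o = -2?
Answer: 24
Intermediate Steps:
o = -4 (o = -2 - 2 = -4)
T(W) = (-4 + W)*(2 + W) (T(W) = (W + 2)*(W - 4) = (2 + W)*(-4 + W) = (-4 + W)*(2 + W))
g(T(4))*(-8) = -3*(-8) = 24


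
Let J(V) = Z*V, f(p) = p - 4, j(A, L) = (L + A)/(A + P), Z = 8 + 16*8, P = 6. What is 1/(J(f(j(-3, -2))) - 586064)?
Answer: -3/1760504 ≈ -1.7041e-6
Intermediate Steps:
Z = 136 (Z = 8 + 128 = 136)
j(A, L) = (A + L)/(6 + A) (j(A, L) = (L + A)/(A + 6) = (A + L)/(6 + A))
f(p) = -4 + p
J(V) = 136*V
1/(J(f(j(-3, -2))) - 586064) = 1/(136*(-4 + (-3 - 2)/(6 - 3)) - 586064) = 1/(136*(-4 - 5/3) - 586064) = 1/(136*(-17/3) - 586064) = 1/(-2312/3 - 586064) = 1/(-1760504/3) = -3/1760504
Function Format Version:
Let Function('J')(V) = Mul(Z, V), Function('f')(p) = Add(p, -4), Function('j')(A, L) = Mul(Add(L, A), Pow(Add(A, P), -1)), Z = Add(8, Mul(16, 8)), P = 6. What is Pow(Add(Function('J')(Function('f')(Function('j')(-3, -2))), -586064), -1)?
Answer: Rational(-3, 1760504) ≈ -1.7041e-6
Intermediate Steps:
Z = 136 (Z = Add(8, 128) = 136)
Function('j')(A, L) = Mul(Pow(Add(6, A), -1), Add(A, L)) (Function('j')(A, L) = Mul(Add(L, A), Pow(Add(A, 6), -1)) = Mul(Add(A, L), Pow(Add(6, A), -1)) = Mul(Pow(Add(6, A), -1), Add(A, L)))
Function('f')(p) = Add(-4, p)
Function('J')(V) = Mul(136, V)
Pow(Add(Function('J')(Function('f')(Function('j')(-3, -2))), -586064), -1) = Pow(Add(Mul(136, Add(-4, Mul(Pow(Add(6, -3), -1), Add(-3, -2)))), -586064), -1) = Pow(Add(Mul(136, Add(-4, Mul(Pow(3, -1), -5))), -586064), -1) = Pow(Add(Mul(136, Add(-4, Mul(Rational(1, 3), -5))), -586064), -1) = Pow(Add(Mul(136, Add(-4, Rational(-5, 3))), -586064), -1) = Pow(Add(Mul(136, Rational(-17, 3)), -586064), -1) = Pow(Add(Rational(-2312, 3), -586064), -1) = Pow(Rational(-1760504, 3), -1) = Rational(-3, 1760504)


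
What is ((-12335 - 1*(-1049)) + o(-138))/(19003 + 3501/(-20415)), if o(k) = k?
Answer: -1388220/2309183 ≈ -0.60117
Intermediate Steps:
((-12335 - 1*(-1049)) + o(-138))/(19003 + 3501/(-20415)) = ((-12335 - 1*(-1049)) - 138)/(19003 + 3501/(-20415)) = ((-12335 + 1049) - 138)/(19003 + 3501*(-1/20415)) = (-11286 - 138)/(19003 - 1167/6805) = -11424/129314248/6805 = -11424*6805/129314248 = -1388220/2309183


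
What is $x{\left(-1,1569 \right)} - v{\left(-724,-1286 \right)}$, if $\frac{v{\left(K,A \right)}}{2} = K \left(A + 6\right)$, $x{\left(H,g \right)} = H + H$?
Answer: $-1853442$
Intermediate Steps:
$x{\left(H,g \right)} = 2 H$
$v{\left(K,A \right)} = 2 K \left(6 + A\right)$ ($v{\left(K,A \right)} = 2 K \left(A + 6\right) = 2 K \left(6 + A\right)$)
$x{\left(-1,1569 \right)} - v{\left(-724,-1286 \right)} = 2 \left(-1\right) - 2 \left(-724\right) \left(6 - 1286\right) = -2 - 2 \left(-724\right) \left(-1280\right) = -2 - 1853440 = -1853442$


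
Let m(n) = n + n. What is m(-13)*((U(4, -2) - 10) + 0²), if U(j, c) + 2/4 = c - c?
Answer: 273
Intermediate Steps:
m(n) = 2*n
U(j, c) = -½ (U(j, c) = -½ + (c - c) = -½ + 0 = -½)
m(-13)*((U(4, -2) - 10) + 0²) = (2*(-13))*((-½ - 10) + 0²) = -26*(-21/2 + 0) = -26*(-21/2) = 273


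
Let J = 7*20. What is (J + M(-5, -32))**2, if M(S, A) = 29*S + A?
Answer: 1369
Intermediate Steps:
M(S, A) = A + 29*S
J = 140
(J + M(-5, -32))**2 = (140 + (-32 + 29*(-5)))**2 = (140 + (-32 - 145))**2 = (140 - 177)**2 = (-37)**2 = 1369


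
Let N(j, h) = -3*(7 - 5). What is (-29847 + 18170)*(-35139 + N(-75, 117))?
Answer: 410388165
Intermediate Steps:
N(j, h) = -6 (N(j, h) = -3*2 = -6)
(-29847 + 18170)*(-35139 + N(-75, 117)) = (-29847 + 18170)*(-35139 - 6) = -11677*(-35145) = 410388165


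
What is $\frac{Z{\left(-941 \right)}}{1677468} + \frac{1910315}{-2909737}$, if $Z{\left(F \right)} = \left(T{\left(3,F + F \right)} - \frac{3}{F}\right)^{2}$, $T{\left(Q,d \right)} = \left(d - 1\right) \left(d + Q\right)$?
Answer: $\frac{8063566183719955116309295}{1080506132816301399} \approx 7.4628 \cdot 10^{6}$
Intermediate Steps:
$T{\left(Q,d \right)} = \left(-1 + d\right) \left(Q + d\right)$
$Z{\left(F \right)} = \left(-3 - \frac{3}{F} + 4 F + 4 F^{2}\right)^{2}$ ($Z{\left(F \right)} = \left(\left(\left(F + F\right)^{2} - 3 - \left(F + F\right) + 3 \left(F + F\right)\right) - \frac{3}{F}\right)^{2} = \left(\left(\left(2 F\right)^{2} - 3 - 2 F + 3 \cdot 2 F\right) - \frac{3}{F}\right)^{2} = \left(\left(4 F^{2} - 3 - 2 F + 6 F\right) - \frac{3}{F}\right)^{2} = \left(\left(-3 + 4 F + 4 F^{2}\right) - \frac{3}{F}\right)^{2} = \left(-3 - \frac{3}{F} + 4 F + 4 F^{2}\right)^{2}$)
$\frac{Z{\left(-941 \right)}}{1677468} + \frac{1910315}{-2909737} = \frac{\frac{1}{885481} \left(-3 - 941 \left(-3 + 4 \left(-941\right) + 4 \left(-941\right)^{2}\right)\right)^{2}}{1677468} + \frac{1910315}{-2909737} = \frac{\left(-3 - 941 \left(-3 - 3764 + 4 \cdot 885481\right)\right)^{2}}{885481} \cdot \frac{1}{1677468} + 1910315 \left(- \frac{1}{2909737}\right) = \frac{\left(-3 - 941 \left(-3 - 3764 + 3541924\right)\right)^{2}}{885481} \cdot \frac{1}{1677468} - \frac{1910315}{2909737} = \frac{\left(-3 - 3329405737\right)^{2}}{885481} \cdot \frac{1}{1677468} - \frac{1910315}{2909737} = \frac{\left(-3329405740\right)^{2}}{885481} \cdot \frac{1}{1677468} - \frac{1910315}{2909737} = \frac{1}{885481} \cdot 11084942581544947600 \cdot \frac{1}{1677468} - \frac{1910315}{2909737} = \frac{11084942581544947600}{885481} \cdot \frac{1}{1677468} - \frac{1910315}{2909737} = \frac{2771235645386236900}{371341510527} - \frac{1910315}{2909737} = \frac{8063566183719955116309295}{1080506132816301399}$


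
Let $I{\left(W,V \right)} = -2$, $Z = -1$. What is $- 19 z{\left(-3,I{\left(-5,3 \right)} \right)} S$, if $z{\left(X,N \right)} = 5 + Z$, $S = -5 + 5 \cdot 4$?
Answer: $-1140$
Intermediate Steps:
$S = 15$ ($S = -5 + 20 = 15$)
$z{\left(X,N \right)} = 4$ ($z{\left(X,N \right)} = 5 - 1 = 4$)
$- 19 z{\left(-3,I{\left(-5,3 \right)} \right)} S = \left(-19\right) 4 \cdot 15 = \left(-76\right) 15 = -1140$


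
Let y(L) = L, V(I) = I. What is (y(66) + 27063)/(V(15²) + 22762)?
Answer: 27129/22987 ≈ 1.1802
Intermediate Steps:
(y(66) + 27063)/(V(15²) + 22762) = (66 + 27063)/(15² + 22762) = 27129/(225 + 22762) = 27129/22987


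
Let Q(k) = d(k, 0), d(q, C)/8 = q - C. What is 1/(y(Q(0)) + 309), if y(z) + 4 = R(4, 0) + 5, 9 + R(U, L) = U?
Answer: 1/305 ≈ 0.0032787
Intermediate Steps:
R(U, L) = -9 + U
d(q, C) = -8*C + 8*q (d(q, C) = 8*(q - C) = -8*C + 8*q)
Q(k) = 8*k (Q(k) = -8*0 + 8*k = 0 + 8*k = 8*k)
y(z) = -4 (y(z) = -4 + ((-9 + 4) + 5) = -4 + (-5 + 5) = -4 + 0 = -4)
1/(y(Q(0)) + 309) = 1/(-4 + 309) = 1/305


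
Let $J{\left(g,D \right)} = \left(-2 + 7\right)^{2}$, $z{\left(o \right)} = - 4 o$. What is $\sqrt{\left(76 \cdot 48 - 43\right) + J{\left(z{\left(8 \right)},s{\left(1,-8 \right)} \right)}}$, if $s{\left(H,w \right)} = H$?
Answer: $11 \sqrt{30} \approx 60.25$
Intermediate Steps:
$J{\left(g,D \right)} = 25$ ($J{\left(g,D \right)} = 5^{2} = 25$)
$\sqrt{\left(76 \cdot 48 - 43\right) + J{\left(z{\left(8 \right)},s{\left(1,-8 \right)} \right)}} = \sqrt{\left(76 \cdot 48 - 43\right) + 25} = \sqrt{\left(3648 - 43\right) + 25} = \sqrt{3605 + 25} = \sqrt{3630} = 11 \sqrt{30}$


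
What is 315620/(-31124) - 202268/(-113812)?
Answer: -1851622138/221392793 ≈ -8.3635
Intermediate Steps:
315620/(-31124) - 202268/(-113812) = 315620*(-1/31124) - 202268*(-1/113812) = -78905/7781 + 50567/28453 = -1851622138/221392793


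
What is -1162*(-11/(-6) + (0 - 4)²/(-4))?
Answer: 7553/3 ≈ 2517.7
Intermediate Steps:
-1162*(-11/(-6) + (0 - 4)²/(-4)) = -1162*(-11*(-⅙) + (-4)²*(-¼)) = -1162*(11/6 + 16*(-¼)) = -1162*(11/6 - 4) = -1162*(-13/6) = 7553/3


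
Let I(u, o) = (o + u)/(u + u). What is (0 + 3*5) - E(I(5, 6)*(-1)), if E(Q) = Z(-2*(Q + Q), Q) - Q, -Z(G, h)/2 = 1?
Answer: 159/10 ≈ 15.900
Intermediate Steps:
Z(G, h) = -2 (Z(G, h) = -2*1 = -2)
I(u, o) = (o + u)/(2*u) (I(u, o) = (o + u)/((2*u)) = (o + u)*(1/(2*u)) = (o + u)/(2*u))
E(Q) = -2 - Q
(0 + 3*5) - E(I(5, 6)*(-1)) = (0 + 3*5) - (-2 - (½)*(6 + 5)/5*(-1)) = (0 + 15) - (-2 - (½)*(⅕)*11*(-1)) = 15 - (-2 - 11*(-1)/10) = 15 - (-2 - 1*(-11/10)) = 15 - (-2 + 11/10) = 15 - 1*(-9/10) = 15 + 9/10 = 159/10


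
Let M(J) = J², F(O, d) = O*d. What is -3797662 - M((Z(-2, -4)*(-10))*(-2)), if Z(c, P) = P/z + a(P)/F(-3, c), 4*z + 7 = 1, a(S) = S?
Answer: -3799262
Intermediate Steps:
z = -3/2 (z = -7/4 + (¼)*1 = -7/4 + ¼ = -3/2 ≈ -1.5000)
Z(c, P) = -2*P/3 - P/(3*c) (Z(c, P) = P/(-3/2) + P/((-3*c)) = P*(-⅔) + P*(-1/(3*c)) = -2*P/3 - P/(3*c))
-3797662 - M((Z(-2, -4)*(-10))*(-2)) = -3797662 - ((((⅓)*(-4)*(-1 - 2*(-2))/(-2))*(-10))*(-2))² = -3797662 - ((((⅓)*(-4)*(-½)*(-1 + 4))*(-10))*(-2))² = -3797662 - ((((⅓)*(-4)*(-½)*3)*(-10))*(-2))² = -3797662 - ((2*(-10))*(-2))² = -3797662 - (-20*(-2))² = -3797662 - 1*40² = -3797662 - 1*1600 = -3797662 - 1600 = -3799262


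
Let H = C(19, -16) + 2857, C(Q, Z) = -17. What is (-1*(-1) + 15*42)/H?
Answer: 631/2840 ≈ 0.22218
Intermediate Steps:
H = 2840 (H = -17 + 2857 = 2840)
(-1*(-1) + 15*42)/H = (-1*(-1) + 15*42)/2840 = (1 + 630)*(1/2840) = 631*(1/2840) = 631/2840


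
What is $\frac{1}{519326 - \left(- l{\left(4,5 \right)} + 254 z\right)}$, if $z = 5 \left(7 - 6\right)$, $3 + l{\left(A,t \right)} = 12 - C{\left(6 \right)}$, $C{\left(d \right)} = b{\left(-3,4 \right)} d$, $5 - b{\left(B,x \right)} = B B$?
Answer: $\frac{1}{518089} \approx 1.9302 \cdot 10^{-6}$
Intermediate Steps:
$b{\left(B,x \right)} = 5 - B^{2}$ ($b{\left(B,x \right)} = 5 - B B = 5 - B^{2}$)
$C{\left(d \right)} = - 4 d$ ($C{\left(d \right)} = \left(5 - \left(-3\right)^{2}\right) d = \left(5 - 9\right) d = - 4 d$)
$l{\left(A,t \right)} = 33$ ($l{\left(A,t \right)} = -3 - \left(-12 - 24\right) = -3 + \left(12 - -24\right) = -3 + \left(12 + 24\right) = -3 + 36 = 33$)
$z = 5$ ($z = 5 \cdot 1 = 5$)
$\frac{1}{519326 - \left(- l{\left(4,5 \right)} + 254 z\right)} = \frac{1}{519326 + \left(\left(-254\right) 5 + 33\right)} = \frac{1}{519326 + \left(-1270 + 33\right)} = \frac{1}{519326 - 1237} = \frac{1}{518089}$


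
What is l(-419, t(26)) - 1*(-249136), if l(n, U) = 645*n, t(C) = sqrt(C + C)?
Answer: -21119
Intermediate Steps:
t(C) = sqrt(2)*sqrt(C) (t(C) = sqrt(2*C) = sqrt(2)*sqrt(C))
l(-419, t(26)) - 1*(-249136) = 645*(-419) - 1*(-249136) = -270255 + 249136 = -21119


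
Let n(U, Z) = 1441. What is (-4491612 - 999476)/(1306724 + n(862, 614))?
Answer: -5491088/1308165 ≈ -4.1975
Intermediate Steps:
(-4491612 - 999476)/(1306724 + n(862, 614)) = (-4491612 - 999476)/(1306724 + 1441) = -5491088/1308165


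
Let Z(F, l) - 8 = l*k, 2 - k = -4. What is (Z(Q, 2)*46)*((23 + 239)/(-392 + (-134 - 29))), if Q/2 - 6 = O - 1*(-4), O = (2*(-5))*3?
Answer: -48208/111 ≈ -434.31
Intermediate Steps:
k = 6 (k = 2 - 1*(-4) = 2 + 4 = 6)
O = -30 (O = -10*3 = -30)
Q = -40 (Q = 12 + 2*(-30 - 1*(-4)) = 12 + 2*(-30 + 4) = 12 + 2*(-26) = 12 - 52 = -40)
Z(F, l) = 8 + 6*l (Z(F, l) = 8 + l*6 = 8 + 6*l)
(Z(Q, 2)*46)*((23 + 239)/(-392 + (-134 - 29))) = ((8 + 6*2)*46)*((23 + 239)/(-392 + (-134 - 29))) = ((8 + 12)*46)*(262/(-392 - 163)) = (20*46)*(262/(-555)) = 920*(262*(-1/555)) = 920*(-262/555) = -48208/111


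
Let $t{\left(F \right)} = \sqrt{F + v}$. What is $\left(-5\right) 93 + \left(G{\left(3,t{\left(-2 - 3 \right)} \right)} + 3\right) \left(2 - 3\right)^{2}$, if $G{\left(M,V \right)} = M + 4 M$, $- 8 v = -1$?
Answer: $-447$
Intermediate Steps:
$v = \frac{1}{8}$ ($v = \left(- \frac{1}{8}\right) \left(-1\right) = \frac{1}{8} \approx 0.125$)
$t{\left(F \right)} = \sqrt{\frac{1}{8} + F}$ ($t{\left(F \right)} = \sqrt{F + \frac{1}{8}} = \sqrt{\frac{1}{8} + F}$)
$G{\left(M,V \right)} = 5 M$
$\left(-5\right) 93 + \left(G{\left(3,t{\left(-2 - 3 \right)} \right)} + 3\right) \left(2 - 3\right)^{2} = \left(-5\right) 93 + \left(5 \cdot 3 + 3\right) \left(2 - 3\right)^{2} = -465 + \left(15 + 3\right) \left(-1\right)^{2} = -465 + 18 \cdot 1 = -465 + 18 = -447$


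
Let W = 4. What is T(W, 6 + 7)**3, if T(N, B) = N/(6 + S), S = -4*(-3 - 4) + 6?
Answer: 1/1000 ≈ 0.0010000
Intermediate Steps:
S = 34 (S = -4*(-7) + 6 = 28 + 6 = 34)
T(N, B) = N/40 (T(N, B) = N/(6 + 34) = N/40)
T(W, 6 + 7)**3 = ((1/40)*4)**3 = (1/10)**3 = 1/1000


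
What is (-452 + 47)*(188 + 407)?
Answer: -240975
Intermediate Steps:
(-452 + 47)*(188 + 407) = -405*595 = -240975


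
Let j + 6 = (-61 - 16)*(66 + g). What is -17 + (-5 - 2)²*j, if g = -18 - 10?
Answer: -143685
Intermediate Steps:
g = -28
j = -2932 (j = -6 + (-61 - 16)*(66 - 28) = -6 - 77*38 = -6 - 2926 = -2932)
-17 + (-5 - 2)²*j = -17 + (-5 - 2)²*(-2932) = -17 + (-7)²*(-2932) = -17 + 49*(-2932) = -17 - 143668 = -143685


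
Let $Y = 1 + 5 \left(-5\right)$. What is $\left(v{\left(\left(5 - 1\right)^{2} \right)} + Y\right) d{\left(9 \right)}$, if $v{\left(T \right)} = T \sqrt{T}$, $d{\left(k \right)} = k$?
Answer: $360$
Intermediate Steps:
$Y = -24$ ($Y = 1 - 25 = -24$)
$v{\left(T \right)} = T^{\frac{3}{2}}$
$\left(v{\left(\left(5 - 1\right)^{2} \right)} + Y\right) d{\left(9 \right)} = \left(\left(\left(5 - 1\right)^{2}\right)^{\frac{3}{2}} - 24\right) 9 = \left(\left(4^{2}\right)^{\frac{3}{2}} - 24\right) 9 = \left(16^{\frac{3}{2}} - 24\right) 9 = \left(64 - 24\right) 9 = 40 \cdot 9 = 360$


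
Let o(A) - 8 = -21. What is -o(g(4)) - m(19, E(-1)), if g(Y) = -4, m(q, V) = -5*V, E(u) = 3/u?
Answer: -2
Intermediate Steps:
o(A) = -13 (o(A) = 8 - 21 = -13)
-o(g(4)) - m(19, E(-1)) = -1*(-13) - (-5)*3/(-1) = 13 - (-5)*3*(-1) = 13 - (-5)*(-3) = 13 - 1*15 = 13 - 15 = -2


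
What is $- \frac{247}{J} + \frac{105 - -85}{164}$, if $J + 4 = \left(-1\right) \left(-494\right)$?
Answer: $\frac{6574}{10045} \approx 0.65446$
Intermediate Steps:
$J = 490$ ($J = -4 - -494 = -4 + 494 = 490$)
$- \frac{247}{J} + \frac{105 - -85}{164} = - \frac{247}{490} + \frac{105 - -85}{164} = \left(-247\right) \frac{1}{490} + \left(105 + 85\right) \frac{1}{164} = - \frac{247}{490} + 190 \cdot \frac{1}{164} = - \frac{247}{490} + \frac{95}{82} = \frac{6574}{10045}$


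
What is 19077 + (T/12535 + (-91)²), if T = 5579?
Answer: 342938109/12535 ≈ 27358.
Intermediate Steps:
19077 + (T/12535 + (-91)²) = 19077 + (5579/12535 + (-91)²) = 19077 + (5579*(1/12535) + 8281) = 19077 + (5579/12535 + 8281) = 19077 + 103807914/12535 = 342938109/12535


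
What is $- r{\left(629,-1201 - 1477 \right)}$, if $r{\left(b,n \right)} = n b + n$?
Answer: $1687140$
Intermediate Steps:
$r{\left(b,n \right)} = n + b n$ ($r{\left(b,n \right)} = b n + n = n + b n$)
$- r{\left(629,-1201 - 1477 \right)} = - \left(-1201 - 1477\right) \left(1 + 629\right) = - \left(-2678\right) 630 = \left(-1\right) \left(-1687140\right) = 1687140$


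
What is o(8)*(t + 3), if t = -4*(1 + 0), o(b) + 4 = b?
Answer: -4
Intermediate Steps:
o(b) = -4 + b
t = -4 (t = -4*1 = -4)
o(8)*(t + 3) = (-4 + 8)*(-4 + 3) = 4*(-1) = -4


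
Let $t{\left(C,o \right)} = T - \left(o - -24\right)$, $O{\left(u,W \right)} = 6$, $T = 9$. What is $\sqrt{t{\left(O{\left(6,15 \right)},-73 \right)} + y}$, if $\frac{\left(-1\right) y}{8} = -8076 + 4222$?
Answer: $\sqrt{30890} \approx 175.76$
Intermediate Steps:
$y = 30832$ ($y = - 8 \left(-8076 + 4222\right) = \left(-8\right) \left(-3854\right) = 30832$)
$t{\left(C,o \right)} = -15 - o$ ($t{\left(C,o \right)} = 9 - \left(o - -24\right) = 9 - \left(o + 24\right) = 9 - \left(24 + o\right) = -15 - o$)
$\sqrt{t{\left(O{\left(6,15 \right)},-73 \right)} + y} = \sqrt{\left(-15 - -73\right) + 30832} = \sqrt{\left(-15 + 73\right) + 30832} = \sqrt{58 + 30832} = \sqrt{30890}$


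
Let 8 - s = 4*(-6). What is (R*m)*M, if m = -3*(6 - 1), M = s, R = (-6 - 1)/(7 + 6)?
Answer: 3360/13 ≈ 258.46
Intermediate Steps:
R = -7/13 ≈ -0.53846
s = 32 (s = 8 - 4*(-6) = 8 - 1*(-24) = 8 + 24 = 32)
M = 32
m = -15 (m = -3*5 = -15)
(R*m)*M = -7/13*(-15)*32 = (105/13)*32 = 3360/13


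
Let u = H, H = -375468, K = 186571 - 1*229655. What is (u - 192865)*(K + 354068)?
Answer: -176742469672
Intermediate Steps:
K = -43084 (K = 186571 - 229655 = -43084)
u = -375468
(u - 192865)*(K + 354068) = (-375468 - 192865)*(-43084 + 354068) = -568333*310984 = -176742469672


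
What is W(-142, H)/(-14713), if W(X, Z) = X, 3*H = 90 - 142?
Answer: 142/14713 ≈ 0.0096513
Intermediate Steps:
H = -52/3 (H = (90 - 142)/3 = (1/3)*(-52) = -52/3 ≈ -17.333)
W(-142, H)/(-14713) = -142/(-14713) = -142*(-1/14713) = 142/14713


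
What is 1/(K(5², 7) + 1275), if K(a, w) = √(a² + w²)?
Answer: 1275/1624951 - √674/1624951 ≈ 0.00076866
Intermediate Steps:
1/(K(5², 7) + 1275) = 1/(√((5²)² + 7²) + 1275) = 1/(√(25² + 49) + 1275) = 1/(√(625 + 49) + 1275) = 1/(√674 + 1275) = 1/(1275 + √674)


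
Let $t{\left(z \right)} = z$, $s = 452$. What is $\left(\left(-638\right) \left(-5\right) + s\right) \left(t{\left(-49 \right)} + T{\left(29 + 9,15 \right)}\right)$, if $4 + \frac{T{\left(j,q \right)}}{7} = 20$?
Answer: $229446$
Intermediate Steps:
$T{\left(j,q \right)} = 112$ ($T{\left(j,q \right)} = -28 + 7 \cdot 20 = -28 + 140 = 112$)
$\left(\left(-638\right) \left(-5\right) + s\right) \left(t{\left(-49 \right)} + T{\left(29 + 9,15 \right)}\right) = \left(\left(-638\right) \left(-5\right) + 452\right) \left(-49 + 112\right) = \left(3190 + 452\right) 63 = 3642 \cdot 63 = 229446$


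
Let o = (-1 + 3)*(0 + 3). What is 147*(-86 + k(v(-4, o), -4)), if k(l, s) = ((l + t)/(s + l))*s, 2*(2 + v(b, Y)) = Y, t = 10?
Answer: -10486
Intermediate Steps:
o = 6 (o = 2*3 = 6)
v(b, Y) = -2 + Y/2
k(l, s) = s*(10 + l)/(l + s) (k(l, s) = ((l + 10)/(s + l))*s = ((10 + l)/(l + s))*s = s*(10 + l)/(l + s))
147*(-86 + k(v(-4, o), -4)) = 147*(-86 - 4*(10 + (-2 + (½)*6))/((-2 + (½)*6) - 4)) = 147*(-86 - 4*(10 + (-2 + 3))/((-2 + 3) - 4)) = 147*(-86 - 4*(10 + 1)/(1 - 4)) = 147*(-86 - 4*11/(-3)) = 147*(-86 - 4*(-⅓)*11) = 147*(-86 + 44/3) = 147*(-214/3) = -10486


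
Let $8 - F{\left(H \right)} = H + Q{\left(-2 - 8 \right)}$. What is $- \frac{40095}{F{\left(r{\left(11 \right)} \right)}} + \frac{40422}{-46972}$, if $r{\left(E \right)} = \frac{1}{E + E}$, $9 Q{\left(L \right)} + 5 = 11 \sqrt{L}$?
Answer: $- \frac{62847794478723}{16087275878} - \frac{384238404 i \sqrt{10}}{684973} \approx -3906.7 - 1773.9 i$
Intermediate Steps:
$Q{\left(L \right)} = - \frac{5}{9} + \frac{11 \sqrt{L}}{9}$
$r{\left(E \right)} = \frac{1}{2 E}$
$F{\left(H \right)} = \frac{77}{9} - H - \frac{11 i \sqrt{10}}{9}$ ($F{\left(H \right)} = 8 - \left(H - \left(\frac{5}{9} - \frac{11 \sqrt{-2 - 8}}{9}\right)\right) = 8 - \left(H - \left(\frac{5}{9} - \frac{11 \sqrt{-10}}{9}\right)\right) = 8 - \left(H - \left(\frac{5}{9} - \frac{11 i \sqrt{10}}{9}\right)\right) = 8 - \left(- \frac{5}{9} + H + \frac{11 i \sqrt{10}}{9}\right) = \frac{77}{9} - H - \frac{11 i \sqrt{10}}{9}$)
$- \frac{40095}{F{\left(r{\left(11 \right)} \right)}} + \frac{40422}{-46972} = - \frac{40095}{\frac{77}{9} - \frac{1}{2 \cdot 11} - \frac{11 i \sqrt{10}}{9}} + \frac{40422}{-46972} = - \frac{40095}{\frac{77}{9} - \frac{1}{2} \cdot \frac{1}{11} - \frac{11 i \sqrt{10}}{9}} + 40422 \left(- \frac{1}{46972}\right) = - \frac{40095}{\frac{77}{9} - \frac{1}{22} - \frac{11 i \sqrt{10}}{9}} - \frac{20211}{23486} = - \frac{40095}{\frac{1685}{198} - \frac{11 i \sqrt{10}}{9}} - \frac{20211}{23486} = - \frac{20211}{23486} - \frac{40095}{\frac{1685}{198} - \frac{11 i \sqrt{10}}{9}}$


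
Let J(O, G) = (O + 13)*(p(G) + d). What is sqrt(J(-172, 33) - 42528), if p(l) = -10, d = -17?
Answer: I*sqrt(38235) ≈ 195.54*I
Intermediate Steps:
J(O, G) = -351 - 27*O (J(O, G) = (O + 13)*(-10 - 17) = (13 + O)*(-27) = -351 - 27*O)
sqrt(J(-172, 33) - 42528) = sqrt((-351 - 27*(-172)) - 42528) = sqrt((-351 + 4644) - 42528) = sqrt(4293 - 42528) = sqrt(-38235) = I*sqrt(38235)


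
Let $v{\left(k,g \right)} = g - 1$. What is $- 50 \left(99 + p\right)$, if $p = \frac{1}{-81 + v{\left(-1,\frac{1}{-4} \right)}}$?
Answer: $- \frac{1628350}{329} \approx -4949.4$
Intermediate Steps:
$v{\left(k,g \right)} = -1 + g$ ($v{\left(k,g \right)} = g - 1 = -1 + g$)
$p = - \frac{4}{329}$ ($p = \frac{1}{-81 - \left(1 - \frac{1}{-4}\right)} = \frac{1}{-81 - \frac{5}{4}} = \frac{1}{- \frac{329}{4}} = - \frac{4}{329} \approx -0.012158$)
$- 50 \left(99 + p\right) = - 50 \left(99 - \frac{4}{329}\right) = \left(-50\right) \frac{32567}{329} = - \frac{1628350}{329}$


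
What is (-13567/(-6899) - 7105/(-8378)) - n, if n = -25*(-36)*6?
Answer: -311956357079/57799822 ≈ -5397.2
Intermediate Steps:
n = 5400 (n = 900*6 = 5400)
(-13567/(-6899) - 7105/(-8378)) - n = (-13567/(-6899) - 7105/(-8378)) - 1*5400 = (-13567*(-1/6899) - 7105*(-1/8378)) - 5400 = (13567/6899 + 7105/8378) - 5400 = 162681721/57799822 - 5400 = -311956357079/57799822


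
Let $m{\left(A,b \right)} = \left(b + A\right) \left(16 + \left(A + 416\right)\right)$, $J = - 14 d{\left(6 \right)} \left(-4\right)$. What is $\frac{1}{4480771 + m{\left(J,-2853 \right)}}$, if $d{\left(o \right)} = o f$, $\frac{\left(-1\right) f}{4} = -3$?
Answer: $\frac{1}{9743827} \approx 1.0263 \cdot 10^{-7}$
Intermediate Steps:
$f = 12$ ($f = \left(-4\right) \left(-3\right) = 12$)
$d{\left(o \right)} = 12 o$ ($d{\left(o \right)} = o 12 = 12 o$)
$J = 4032$ ($J = - 14 \cdot 12 \cdot 6 \left(-4\right) = \left(-14\right) 72 \left(-4\right) = \left(-1008\right) \left(-4\right) = 4032$)
$m{\left(A,b \right)} = \left(432 + A\right) \left(A + b\right)$ ($m{\left(A,b \right)} = \left(A + b\right) \left(16 + \left(416 + A\right)\right) = \left(A + b\right) \left(432 + A\right) = \left(432 + A\right) \left(A + b\right)$)
$\frac{1}{4480771 + m{\left(J,-2853 \right)}} = \frac{1}{4480771 + \left(4032^{2} + 432 \cdot 4032 + 432 \left(-2853\right) + 4032 \left(-2853\right)\right)} = \frac{1}{4480771 + \left(16257024 + 1741824 - 1232496 - 11503296\right)} = \frac{1}{4480771 + 5263056} = \frac{1}{9743827}$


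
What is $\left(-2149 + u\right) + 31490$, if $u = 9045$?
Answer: $38386$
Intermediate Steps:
$\left(-2149 + u\right) + 31490 = \left(-2149 + 9045\right) + 31490 = 6896 + 31490 = 38386$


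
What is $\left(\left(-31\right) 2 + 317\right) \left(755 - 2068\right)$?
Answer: $-334815$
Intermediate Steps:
$\left(\left(-31\right) 2 + 317\right) \left(755 - 2068\right) = \left(-62 + 317\right) \left(-1313\right) = 255 \left(-1313\right) = -334815$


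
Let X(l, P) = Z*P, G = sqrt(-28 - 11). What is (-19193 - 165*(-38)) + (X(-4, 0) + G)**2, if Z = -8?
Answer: -12962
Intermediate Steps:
G = I*sqrt(39) (G = sqrt(-39) = I*sqrt(39) ≈ 6.245*I)
X(l, P) = -8*P
(-19193 - 165*(-38)) + (X(-4, 0) + G)**2 = (-19193 - 165*(-38)) + (-8*0 + I*sqrt(39))**2 = (-19193 + 6270) + (0 + I*sqrt(39))**2 = -12923 + (I*sqrt(39))**2 = -12923 - 39 = -12962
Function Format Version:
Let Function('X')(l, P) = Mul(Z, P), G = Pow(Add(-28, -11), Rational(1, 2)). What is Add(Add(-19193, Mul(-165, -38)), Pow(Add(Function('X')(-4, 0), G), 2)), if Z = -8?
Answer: -12962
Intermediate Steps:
G = Mul(I, Pow(39, Rational(1, 2))) (G = Pow(-39, Rational(1, 2)) = Mul(I, Pow(39, Rational(1, 2))) ≈ Mul(6.2450, I))
Function('X')(l, P) = Mul(-8, P)
Add(Add(-19193, Mul(-165, -38)), Pow(Add(Function('X')(-4, 0), G), 2)) = Add(Add(-19193, Mul(-165, -38)), Pow(Add(Mul(-8, 0), Mul(I, Pow(39, Rational(1, 2)))), 2)) = Add(Add(-19193, 6270), Pow(Add(0, Mul(I, Pow(39, Rational(1, 2)))), 2)) = Add(-12923, Pow(Mul(I, Pow(39, Rational(1, 2))), 2)) = Add(-12923, -39) = -12962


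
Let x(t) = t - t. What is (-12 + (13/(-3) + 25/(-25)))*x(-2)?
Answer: 0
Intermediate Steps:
x(t) = 0
(-12 + (13/(-3) + 25/(-25)))*x(-2) = (-12 + (13/(-3) + 25/(-25)))*0 = (-12 + (13*(-⅓) + 25*(-1/25)))*0 = (-12 + (-13/3 - 1))*0 = (-12 - 16/3)*0 = -52/3*0 = 0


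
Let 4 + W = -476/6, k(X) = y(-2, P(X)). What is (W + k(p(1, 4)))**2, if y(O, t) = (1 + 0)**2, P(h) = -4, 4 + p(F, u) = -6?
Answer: 61009/9 ≈ 6778.8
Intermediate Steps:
p(F, u) = -10 (p(F, u) = -4 - 6 = -10)
y(O, t) = 1 (y(O, t) = 1**2 = 1)
k(X) = 1
W = -250/3 (W = -4 - 476/6 = -4 - 476*1/6 = -4 - 238/3 = -250/3 ≈ -83.333)
(W + k(p(1, 4)))**2 = (-250/3 + 1)**2 = (-247/3)**2 = 61009/9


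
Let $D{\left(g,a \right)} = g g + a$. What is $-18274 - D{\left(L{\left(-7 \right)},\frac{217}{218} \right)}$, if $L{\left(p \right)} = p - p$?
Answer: $- \frac{3983949}{218} \approx -18275.0$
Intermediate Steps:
$L{\left(p \right)} = 0$
$D{\left(g,a \right)} = a + g^{2}$ ($D{\left(g,a \right)} = g^{2} + a = a + g^{2}$)
$-18274 - D{\left(L{\left(-7 \right)},\frac{217}{218} \right)} = -18274 - \left(\frac{217}{218} + 0^{2}\right) = -18274 - \left(217 \cdot \frac{1}{218} + 0\right) = -18274 - \left(\frac{217}{218} + 0\right) = -18274 - \frac{217}{218} = - \frac{3983949}{218}$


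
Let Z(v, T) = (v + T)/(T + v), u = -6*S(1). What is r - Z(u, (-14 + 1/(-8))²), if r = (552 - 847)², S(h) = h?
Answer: 87024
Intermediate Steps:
r = 87025 (r = (-295)² = 87025)
u = -6 (u = -6*1 = -6)
Z(v, T) = 1 (Z(v, T) = (T + v)/(T + v) = 1)
r - Z(u, (-14 + 1/(-8))²) = 87025 - 1*1 = 87025 - 1 = 87024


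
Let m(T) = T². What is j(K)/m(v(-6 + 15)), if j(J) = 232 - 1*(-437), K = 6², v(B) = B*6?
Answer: 223/972 ≈ 0.22942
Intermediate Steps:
v(B) = 6*B
K = 36
j(J) = 669 (j(J) = 232 + 437 = 669)
j(K)/m(v(-6 + 15)) = 669/((6*(-6 + 15))²) = 669/((6*9)²) = 669/(54²) = 669/2916 = 669*(1/2916) = 223/972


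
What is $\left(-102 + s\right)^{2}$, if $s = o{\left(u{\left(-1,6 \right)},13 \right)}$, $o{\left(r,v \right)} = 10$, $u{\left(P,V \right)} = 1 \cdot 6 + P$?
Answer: $8464$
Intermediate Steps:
$u{\left(P,V \right)} = 6 + P$
$s = 10$
$\left(-102 + s\right)^{2} = \left(-102 + 10\right)^{2} = \left(-92\right)^{2} = 8464$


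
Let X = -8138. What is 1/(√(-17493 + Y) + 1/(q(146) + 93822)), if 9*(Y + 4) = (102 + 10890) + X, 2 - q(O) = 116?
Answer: 93708/150859855867825 - 2927063088*I*√154619/150859855867825 ≈ 6.2116e-10 - 0.0076294*I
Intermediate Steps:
q(O) = -114 (q(O) = 2 - 1*116 = 2 - 116 = -114)
Y = 2818/9 (Y = -4 + ((102 + 10890) - 8138)/9 = -4 + (10992 - 8138)/9 = -4 + (⅑)*2854 = -4 + 2854/9 = 2818/9 ≈ 313.11)
1/(√(-17493 + Y) + 1/(q(146) + 93822)) = 1/(√(-17493 + 2818/9) + 1/(-114 + 93822)) = 1/(√(-154619/9) + 1/93708) = 1/(I*√154619/3 + 1/93708) = 1/(1/93708 + I*√154619/3)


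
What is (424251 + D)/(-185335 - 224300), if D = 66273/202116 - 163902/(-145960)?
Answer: -130373005112032/125881054654725 ≈ -1.0357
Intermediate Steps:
D = 445837747/307300535 (D = 66273*(1/202116) - 163902*(-1/145960) = 22091/67372 + 81951/72980 = 445837747/307300535 ≈ 1.4508)
(424251 + D)/(-185335 - 224300) = (424251 + 445837747/307300535)/(-185335 - 224300) = (130373005112032/307300535)/(-409635) = (130373005112032/307300535)*(-1/409635) = -130373005112032/125881054654725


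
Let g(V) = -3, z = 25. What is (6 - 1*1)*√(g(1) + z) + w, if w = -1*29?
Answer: -29 + 5*√22 ≈ -5.5479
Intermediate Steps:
w = -29
(6 - 1*1)*√(g(1) + z) + w = (6 - 1*1)*√(-3 + 25) - 29 = (6 - 1)*√22 - 29 = 5*√22 - 29 = -29 + 5*√22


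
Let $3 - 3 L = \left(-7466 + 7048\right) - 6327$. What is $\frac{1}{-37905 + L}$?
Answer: $- \frac{3}{106967} \approx -2.8046 \cdot 10^{-5}$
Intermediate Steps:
$L = \frac{6748}{3}$ ($L = 1 - \frac{\left(-7466 + 7048\right) - 6327}{3} = 1 - \frac{-418 - 6327}{3} = 1 - - \frac{6745}{3} = 1 + \frac{6745}{3} = \frac{6748}{3} \approx 2249.3$)
$\frac{1}{-37905 + L} = \frac{1}{-37905 + \frac{6748}{3}} = \frac{1}{- \frac{106967}{3}} = - \frac{3}{106967}$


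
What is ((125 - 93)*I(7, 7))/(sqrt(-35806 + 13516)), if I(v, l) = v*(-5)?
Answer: 112*I*sqrt(22290)/2229 ≈ 7.5018*I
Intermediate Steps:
I(v, l) = -5*v
((125 - 93)*I(7, 7))/(sqrt(-35806 + 13516)) = ((125 - 93)*(-5*7))/(sqrt(-35806 + 13516)) = (32*(-35))/(sqrt(-22290)) = -1120*(-I*sqrt(22290)/22290) = -(-112)*I*sqrt(22290)/2229 = 112*I*sqrt(22290)/2229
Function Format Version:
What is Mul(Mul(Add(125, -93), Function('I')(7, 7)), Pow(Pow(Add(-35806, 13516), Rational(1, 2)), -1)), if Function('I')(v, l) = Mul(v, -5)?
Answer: Mul(Rational(112, 2229), I, Pow(22290, Rational(1, 2))) ≈ Mul(7.5018, I)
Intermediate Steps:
Function('I')(v, l) = Mul(-5, v)
Mul(Mul(Add(125, -93), Function('I')(7, 7)), Pow(Pow(Add(-35806, 13516), Rational(1, 2)), -1)) = Mul(Mul(Add(125, -93), Mul(-5, 7)), Pow(Pow(Add(-35806, 13516), Rational(1, 2)), -1)) = Mul(Mul(32, -35), Pow(Pow(-22290, Rational(1, 2)), -1)) = Mul(-1120, Pow(Mul(I, Pow(22290, Rational(1, 2))), -1)) = Mul(-1120, Mul(Rational(-1, 22290), I, Pow(22290, Rational(1, 2)))) = Mul(Rational(112, 2229), I, Pow(22290, Rational(1, 2)))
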